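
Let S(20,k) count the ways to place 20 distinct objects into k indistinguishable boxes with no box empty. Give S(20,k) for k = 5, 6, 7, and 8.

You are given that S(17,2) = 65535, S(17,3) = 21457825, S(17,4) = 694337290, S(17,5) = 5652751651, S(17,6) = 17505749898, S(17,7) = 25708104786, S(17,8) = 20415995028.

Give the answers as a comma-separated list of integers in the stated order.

749206090500, 4306078895384, 11143554045652, 15170932662679

i=18: T(18,3)=65535+3·21457825=64439010 | T(18,4)=21457825+4·694337290=2798806985 | T(18,5)=694337290+5·5652751651=28958095545 | T(18,6)=5652751651+6·17505749898=110687251039 | T(18,7)=17505749898+7·25708104786=197462483400 | T(18,8)=25708104786+8·20415995028=189036065010
i=19: T(19,4)=64439010+4·2798806985=11259666950 | T(19,5)=2798806985+5·28958095545=147589284710 | T(19,6)=28958095545+6·110687251039=693081601779 | T(19,7)=110687251039+7·197462483400=1492924634839 | T(19,8)=197462483400+8·189036065010=1709751003480
i=20: T(20,5)=11259666950+5·147589284710=749206090500 | T(20,6)=147589284710+6·693081601779=4306078895384 | T(20,7)=693081601779+7·1492924634839=11143554045652 | T(20,8)=1492924634839+8·1709751003480=15170932662679
Read S(20,5) = 749206090500, S(20,6) = 4306078895384, S(20,7) = 11143554045652, S(20,8) = 15170932662679.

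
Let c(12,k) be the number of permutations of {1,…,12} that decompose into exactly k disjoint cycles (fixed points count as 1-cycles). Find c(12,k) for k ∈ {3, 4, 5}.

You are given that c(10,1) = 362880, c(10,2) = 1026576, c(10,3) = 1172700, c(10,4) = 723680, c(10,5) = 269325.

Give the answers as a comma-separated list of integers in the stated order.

150917976, 105258076, 45995730

i=11: T(11,2)=362880+10·1026576=10628640 | T(11,3)=1026576+10·1172700=12753576 | T(11,4)=1172700+10·723680=8409500 | T(11,5)=723680+10·269325=3416930
i=12: T(12,3)=10628640+11·12753576=150917976 | T(12,4)=12753576+11·8409500=105258076 | T(12,5)=8409500+11·3416930=45995730
Read c(12,3) = 150917976, c(12,4) = 105258076, c(12,5) = 45995730.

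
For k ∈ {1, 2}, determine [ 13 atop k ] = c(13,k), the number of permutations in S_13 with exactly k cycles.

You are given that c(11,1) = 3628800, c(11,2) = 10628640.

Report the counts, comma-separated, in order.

479001600, 1486442880

[12] T[12,1]:11*3628800+0=39916800 · T[12,2]:11*10628640+3628800=120543840
[13] T[13,1]:12*39916800+0=479001600 · T[13,2]:12*120543840+39916800=1486442880
Read c(13,1) = 479001600, c(13,2) = 1486442880.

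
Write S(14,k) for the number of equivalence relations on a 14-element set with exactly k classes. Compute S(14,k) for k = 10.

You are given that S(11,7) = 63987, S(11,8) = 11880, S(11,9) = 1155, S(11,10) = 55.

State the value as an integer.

752752

row 12: T[12][8]=8·11880+63987=159027  T[12][9]=9·1155+11880=22275  T[12][10]=10·55+1155=1705
row 13: T[13][9]=9·22275+159027=359502  T[13][10]=10·1705+22275=39325
row 14: T[14][10]=10·39325+359502=752752
Read S(14,10) = 752752.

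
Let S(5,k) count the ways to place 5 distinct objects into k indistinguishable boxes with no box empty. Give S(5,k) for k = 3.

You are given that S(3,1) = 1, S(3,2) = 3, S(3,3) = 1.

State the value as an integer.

25

i=4: T(4,2)=1+2·3=7 | T(4,3)=3+3·1=6
i=5: T(5,3)=7+3·6=25
Read S(5,3) = 25.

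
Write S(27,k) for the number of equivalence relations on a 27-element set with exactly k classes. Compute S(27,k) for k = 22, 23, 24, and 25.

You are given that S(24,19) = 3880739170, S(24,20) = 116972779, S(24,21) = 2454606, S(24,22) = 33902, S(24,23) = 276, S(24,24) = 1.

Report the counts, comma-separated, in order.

15015551265, 333832005, 5265000, 55575

i=25: T(25,20)=3880739170+20·116972779=6220194750 | T(25,21)=116972779+21·2454606=168519505 | T(25,22)=2454606+22·33902=3200450 | T(25,23)=33902+23·276=40250 | T(25,24)=276+24·1=300 | T(25,25)=1+25·0=1
i=26: T(26,21)=6220194750+21·168519505=9759104355 | T(26,22)=168519505+22·3200450=238929405 | T(26,23)=3200450+23·40250=4126200 | T(26,24)=40250+24·300=47450 | T(26,25)=300+25·1=325
i=27: T(27,22)=9759104355+22·238929405=15015551265 | T(27,23)=238929405+23·4126200=333832005 | T(27,24)=4126200+24·47450=5265000 | T(27,25)=47450+25·325=55575
Read S(27,22) = 15015551265, S(27,23) = 333832005, S(27,24) = 5265000, S(27,25) = 55575.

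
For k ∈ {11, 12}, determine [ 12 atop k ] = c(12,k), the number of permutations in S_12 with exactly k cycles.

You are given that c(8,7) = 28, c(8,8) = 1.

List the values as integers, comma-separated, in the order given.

66, 1

r9: T_9,8=8×1+28=36; T_9,9=8×0+1=1
r10: T_10,9=9×1+36=45; T_10,10=9×0+1=1
r11: T_11,10=10×1+45=55; T_11,11=10×0+1=1
r12: T_12,11=11×1+55=66; T_12,12=11×0+1=1
Read c(12,11) = 66, c(12,12) = 1.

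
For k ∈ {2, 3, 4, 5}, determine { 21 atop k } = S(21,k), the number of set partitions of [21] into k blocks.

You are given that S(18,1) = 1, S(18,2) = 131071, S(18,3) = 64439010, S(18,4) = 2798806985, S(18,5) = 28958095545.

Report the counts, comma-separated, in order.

row 19: T[19][1]=1·1+0=1  T[19][2]=2·131071+1=262143  T[19][3]=3·64439010+131071=193448101  T[19][4]=4·2798806985+64439010=11259666950  T[19][5]=5·28958095545+2798806985=147589284710
row 20: T[20][1]=1·1+0=1  T[20][2]=2·262143+1=524287  T[20][3]=3·193448101+262143=580606446  T[20][4]=4·11259666950+193448101=45232115901  T[20][5]=5·147589284710+11259666950=749206090500
row 21: T[21][2]=2·524287+1=1048575  T[21][3]=3·580606446+524287=1742343625  T[21][4]=4·45232115901+580606446=181509070050  T[21][5]=5·749206090500+45232115901=3791262568401
Read S(21,2) = 1048575, S(21,3) = 1742343625, S(21,4) = 181509070050, S(21,5) = 3791262568401.

1048575, 1742343625, 181509070050, 3791262568401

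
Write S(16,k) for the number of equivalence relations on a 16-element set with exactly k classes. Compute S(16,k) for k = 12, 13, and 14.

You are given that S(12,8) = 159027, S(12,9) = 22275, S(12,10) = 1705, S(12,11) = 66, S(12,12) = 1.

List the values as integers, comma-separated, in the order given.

2757118, 165620, 6020

i=13: T(13,9)=159027+9·22275=359502 | T(13,10)=22275+10·1705=39325 | T(13,11)=1705+11·66=2431 | T(13,12)=66+12·1=78 | T(13,13)=1+13·0=1
i=14: T(14,10)=359502+10·39325=752752 | T(14,11)=39325+11·2431=66066 | T(14,12)=2431+12·78=3367 | T(14,13)=78+13·1=91 | T(14,14)=1+14·0=1
i=15: T(15,11)=752752+11·66066=1479478 | T(15,12)=66066+12·3367=106470 | T(15,13)=3367+13·91=4550 | T(15,14)=91+14·1=105
i=16: T(16,12)=1479478+12·106470=2757118 | T(16,13)=106470+13·4550=165620 | T(16,14)=4550+14·105=6020
Read S(16,12) = 2757118, S(16,13) = 165620, S(16,14) = 6020.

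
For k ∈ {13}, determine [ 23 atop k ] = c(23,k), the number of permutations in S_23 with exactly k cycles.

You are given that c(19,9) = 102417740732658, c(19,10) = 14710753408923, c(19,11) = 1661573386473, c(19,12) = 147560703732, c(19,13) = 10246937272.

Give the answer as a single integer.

[20] T[20,10]:19*14710753408923+102417740732658=381922055502195 · T[20,11]:19*1661573386473+14710753408923=46280647751910 · T[20,12]:19*147560703732+1661573386473=4465226757381 · T[20,13]:19*10246937272+147560703732=342252511900
[21] T[21,11]:20*46280647751910+381922055502195=1307535010540395 · T[21,12]:20*4465226757381+46280647751910=135585182899530 · T[21,13]:20*342252511900+4465226757381=11310276995381
[22] T[22,12]:21*135585182899530+1307535010540395=4154823851430525 · T[22,13]:21*11310276995381+135585182899530=373100999802531
[23] T[23,13]:22*373100999802531+4154823851430525=12363045847086207
Read c(23,13) = 12363045847086207.

12363045847086207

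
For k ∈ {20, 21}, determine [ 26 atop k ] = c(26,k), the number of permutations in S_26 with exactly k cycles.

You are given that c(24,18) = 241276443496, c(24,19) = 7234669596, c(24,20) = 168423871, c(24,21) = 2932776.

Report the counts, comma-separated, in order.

696829576300, 17247104875

r25: T_25,19=24×7234669596+241276443496=414908513800; T_25,20=24×168423871+7234669596=11276842500; T_25,21=24×2932776+168423871=238810495
r26: T_26,20=25×11276842500+414908513800=696829576300; T_26,21=25×238810495+11276842500=17247104875
Read c(26,20) = 696829576300, c(26,21) = 17247104875.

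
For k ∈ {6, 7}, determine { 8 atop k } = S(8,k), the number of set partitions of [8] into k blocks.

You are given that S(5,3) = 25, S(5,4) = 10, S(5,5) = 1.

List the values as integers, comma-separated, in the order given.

row 6: T[6][4]=4·10+25=65  T[6][5]=5·1+10=15  T[6][6]=6·0+1=1
row 7: T[7][5]=5·15+65=140  T[7][6]=6·1+15=21  T[7][7]=7·0+1=1
row 8: T[8][6]=6·21+140=266  T[8][7]=7·1+21=28
Read S(8,6) = 266, S(8,7) = 28.

266, 28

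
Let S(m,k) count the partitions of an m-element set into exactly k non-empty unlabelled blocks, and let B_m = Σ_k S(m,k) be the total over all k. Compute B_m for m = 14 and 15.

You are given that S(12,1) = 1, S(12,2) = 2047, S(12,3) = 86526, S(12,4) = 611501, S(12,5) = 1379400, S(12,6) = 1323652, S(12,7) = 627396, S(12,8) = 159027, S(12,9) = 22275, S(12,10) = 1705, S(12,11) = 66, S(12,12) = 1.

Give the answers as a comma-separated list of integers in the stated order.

190899322, 1382958545

i=13: T(13,1)=0+1·1=1 | T(13,2)=1+2·2047=4095 | T(13,3)=2047+3·86526=261625 | T(13,4)=86526+4·611501=2532530 | T(13,5)=611501+5·1379400=7508501 | T(13,6)=1379400+6·1323652=9321312 | T(13,7)=1323652+7·627396=5715424 | T(13,8)=627396+8·159027=1899612 | T(13,9)=159027+9·22275=359502 | T(13,10)=22275+10·1705=39325 | T(13,11)=1705+11·66=2431 | T(13,12)=66+12·1=78 | T(13,13)=1+13·0=1
i=14: T(14,1)=0+1·1=1 | T(14,2)=1+2·4095=8191 | T(14,3)=4095+3·261625=788970 | T(14,4)=261625+4·2532530=10391745 | T(14,5)=2532530+5·7508501=40075035 | T(14,6)=7508501+6·9321312=63436373 | T(14,7)=9321312+7·5715424=49329280 | T(14,8)=5715424+8·1899612=20912320 | T(14,9)=1899612+9·359502=5135130 | T(14,10)=359502+10·39325=752752 | T(14,11)=39325+11·2431=66066 | T(14,12)=2431+12·78=3367 | T(14,13)=78+13·1=91 | T(14,14)=1+14·0=1
i=15: T(15,1)=0+1·1=1 | T(15,2)=1+2·8191=16383 | T(15,3)=8191+3·788970=2375101 | T(15,4)=788970+4·10391745=42355950 | T(15,5)=10391745+5·40075035=210766920 | T(15,6)=40075035+6·63436373=420693273 | T(15,7)=63436373+7·49329280=408741333 | T(15,8)=49329280+8·20912320=216627840 | T(15,9)=20912320+9·5135130=67128490 | T(15,10)=5135130+10·752752=12662650 | T(15,11)=752752+11·66066=1479478 | T(15,12)=66066+12·3367=106470 | T(15,13)=3367+13·91=4550 | T(15,14)=91+14·1=105 | T(15,15)=1+15·0=1
B_14 = ΣS(14,k) = 1+8191+788970+10391745+40075035+63436373+49329280+20912320+5135130+752752+66066+3367+91+1 = 190899322
B_15 = ΣS(15,k) = 1+16383+2375101+42355950+210766920+420693273+408741333+216627840+67128490+12662650+1479478+106470+4550+105+1 = 1382958545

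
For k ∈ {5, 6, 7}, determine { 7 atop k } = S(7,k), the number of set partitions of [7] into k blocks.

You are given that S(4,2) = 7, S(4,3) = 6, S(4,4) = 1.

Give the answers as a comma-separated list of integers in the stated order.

row 5: T[5][3]=3·6+7=25  T[5][4]=4·1+6=10  T[5][5]=5·0+1=1
row 6: T[6][4]=4·10+25=65  T[6][5]=5·1+10=15  T[6][6]=6·0+1=1
row 7: T[7][5]=5·15+65=140  T[7][6]=6·1+15=21  T[7][7]=7·0+1=1
Read S(7,5) = 140, S(7,6) = 21, S(7,7) = 1.

140, 21, 1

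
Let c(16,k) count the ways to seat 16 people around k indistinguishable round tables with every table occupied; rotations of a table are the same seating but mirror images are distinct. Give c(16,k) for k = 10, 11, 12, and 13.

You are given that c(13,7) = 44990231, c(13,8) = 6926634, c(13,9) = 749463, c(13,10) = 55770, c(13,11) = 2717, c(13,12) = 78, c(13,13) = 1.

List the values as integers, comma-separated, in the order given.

928095740, 78558480, 4899622, 218400

@14  (14,8):6926634·13+44990231→135036473, (14,9):749463·13+6926634→16669653, (14,10):55770·13+749463→1474473, (14,11):2717·13+55770→91091, (14,12):78·13+2717→3731, (14,13):1·13+78→91
@15  (15,9):16669653·14+135036473→368411615, (15,10):1474473·14+16669653→37312275, (15,11):91091·14+1474473→2749747, (15,12):3731·14+91091→143325, (15,13):91·14+3731→5005
@16  (16,10):37312275·15+368411615→928095740, (16,11):2749747·15+37312275→78558480, (16,12):143325·15+2749747→4899622, (16,13):5005·15+143325→218400
Read c(16,10) = 928095740, c(16,11) = 78558480, c(16,12) = 4899622, c(16,13) = 218400.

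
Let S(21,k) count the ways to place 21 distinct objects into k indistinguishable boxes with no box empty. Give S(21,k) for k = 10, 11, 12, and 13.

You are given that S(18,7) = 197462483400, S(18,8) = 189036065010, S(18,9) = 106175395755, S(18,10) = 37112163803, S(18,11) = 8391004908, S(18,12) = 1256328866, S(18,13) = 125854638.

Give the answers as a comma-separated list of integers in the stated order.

r19: T_19,8=8×189036065010+197462483400=1709751003480; T_19,9=9×106175395755+189036065010=1144614626805; T_19,10=10×37112163803+106175395755=477297033785; T_19,11=11×8391004908+37112163803=129413217791; T_19,12=12×1256328866+8391004908=23466951300; T_19,13=13×125854638+1256328866=2892439160
r20: T_20,9=9×1144614626805+1709751003480=12011282644725; T_20,10=10×477297033785+1144614626805=5917584964655; T_20,11=11×129413217791+477297033785=1900842429486; T_20,12=12×23466951300+129413217791=411016633391; T_20,13=13×2892439160+23466951300=61068660380
r21: T_21,10=10×5917584964655+12011282644725=71187132291275; T_21,11=11×1900842429486+5917584964655=26826851689001; T_21,12=12×411016633391+1900842429486=6833042030178; T_21,13=13×61068660380+411016633391=1204909218331
Read S(21,10) = 71187132291275, S(21,11) = 26826851689001, S(21,12) = 6833042030178, S(21,13) = 1204909218331.

71187132291275, 26826851689001, 6833042030178, 1204909218331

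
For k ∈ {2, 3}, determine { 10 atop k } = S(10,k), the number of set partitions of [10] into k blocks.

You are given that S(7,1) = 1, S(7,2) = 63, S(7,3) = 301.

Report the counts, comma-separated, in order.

511, 9330

i=8: T(8,1)=0+1·1=1 | T(8,2)=1+2·63=127 | T(8,3)=63+3·301=966
i=9: T(9,1)=0+1·1=1 | T(9,2)=1+2·127=255 | T(9,3)=127+3·966=3025
i=10: T(10,2)=1+2·255=511 | T(10,3)=255+3·3025=9330
Read S(10,2) = 511, S(10,3) = 9330.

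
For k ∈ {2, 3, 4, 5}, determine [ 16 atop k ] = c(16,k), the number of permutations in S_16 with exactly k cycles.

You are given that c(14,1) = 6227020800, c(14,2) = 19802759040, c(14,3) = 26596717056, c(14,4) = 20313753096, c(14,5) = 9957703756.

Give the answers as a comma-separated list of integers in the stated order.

row 15: T[15][1]=14·6227020800+0=87178291200  T[15][2]=14·19802759040+6227020800=283465647360  T[15][3]=14·26596717056+19802759040=392156797824  T[15][4]=14·20313753096+26596717056=310989260400  T[15][5]=14·9957703756+20313753096=159721605680
row 16: T[16][2]=15·283465647360+87178291200=4339163001600  T[16][3]=15·392156797824+283465647360=6165817614720  T[16][4]=15·310989260400+392156797824=5056995703824  T[16][5]=15·159721605680+310989260400=2706813345600
Read c(16,2) = 4339163001600, c(16,3) = 6165817614720, c(16,4) = 5056995703824, c(16,5) = 2706813345600.

4339163001600, 6165817614720, 5056995703824, 2706813345600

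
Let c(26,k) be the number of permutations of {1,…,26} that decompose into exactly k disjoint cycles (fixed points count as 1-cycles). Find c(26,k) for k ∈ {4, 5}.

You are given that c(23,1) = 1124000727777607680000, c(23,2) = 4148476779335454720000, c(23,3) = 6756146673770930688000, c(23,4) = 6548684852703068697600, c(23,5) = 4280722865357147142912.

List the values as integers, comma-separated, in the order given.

r24: T_24,2=23×4148476779335454720000+1124000727777607680000=96538966652493066240000; T_24,3=23×6756146673770930688000+4148476779335454720000=159539850276066860544000; T_24,4=23×6548684852703068697600+6756146673770930688000=157375898285941510732800; T_24,5=23×4280722865357147142912+6548684852703068697600=105005310755917452984576
r25: T_25,3=24×159539850276066860544000+96538966652493066240000=3925495373278097719296000; T_25,4=24×157375898285941510732800+159539850276066860544000=3936561409138663118131200; T_25,5=24×105005310755917452984576+157375898285941510732800=2677503356427960382362624
r26: T_26,4=25×3936561409138663118131200+3925495373278097719296000=102339530601744675672576000; T_26,5=25×2677503356427960382362624+3936561409138663118131200=70874145319837672677196800
Read c(26,4) = 102339530601744675672576000, c(26,5) = 70874145319837672677196800.

102339530601744675672576000, 70874145319837672677196800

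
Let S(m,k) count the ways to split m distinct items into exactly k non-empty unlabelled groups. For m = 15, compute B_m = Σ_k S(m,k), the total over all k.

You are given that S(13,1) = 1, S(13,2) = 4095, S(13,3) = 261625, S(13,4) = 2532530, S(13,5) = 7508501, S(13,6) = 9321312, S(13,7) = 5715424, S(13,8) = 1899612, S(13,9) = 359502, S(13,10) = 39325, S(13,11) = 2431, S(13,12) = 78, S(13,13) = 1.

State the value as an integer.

1382958545

@14  (14,1):1·1+0→1, (14,2):4095·2+1→8191, (14,3):261625·3+4095→788970, (14,4):2532530·4+261625→10391745, (14,5):7508501·5+2532530→40075035, (14,6):9321312·6+7508501→63436373, (14,7):5715424·7+9321312→49329280, (14,8):1899612·8+5715424→20912320, (14,9):359502·9+1899612→5135130, (14,10):39325·10+359502→752752, (14,11):2431·11+39325→66066, (14,12):78·12+2431→3367, (14,13):1·13+78→91, (14,14):0·14+1→1
@15  (15,1):1·1+0→1, (15,2):8191·2+1→16383, (15,3):788970·3+8191→2375101, (15,4):10391745·4+788970→42355950, (15,5):40075035·5+10391745→210766920, (15,6):63436373·6+40075035→420693273, (15,7):49329280·7+63436373→408741333, (15,8):20912320·8+49329280→216627840, (15,9):5135130·9+20912320→67128490, (15,10):752752·10+5135130→12662650, (15,11):66066·11+752752→1479478, (15,12):3367·12+66066→106470, (15,13):91·13+3367→4550, (15,14):1·14+91→105, (15,15):0·15+1→1
B_15 = ΣS(15,k) = 1+16383+2375101+42355950+210766920+420693273+408741333+216627840+67128490+12662650+1479478+106470+4550+105+1 = 1382958545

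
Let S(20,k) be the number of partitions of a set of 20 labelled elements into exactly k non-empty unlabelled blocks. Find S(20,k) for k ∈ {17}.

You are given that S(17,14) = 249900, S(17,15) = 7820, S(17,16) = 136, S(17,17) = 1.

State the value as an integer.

[18] T[18,15]:15*7820+249900=367200 · T[18,16]:16*136+7820=9996 · T[18,17]:17*1+136=153
[19] T[19,16]:16*9996+367200=527136 · T[19,17]:17*153+9996=12597
[20] T[20,17]:17*12597+527136=741285
Read S(20,17) = 741285.

741285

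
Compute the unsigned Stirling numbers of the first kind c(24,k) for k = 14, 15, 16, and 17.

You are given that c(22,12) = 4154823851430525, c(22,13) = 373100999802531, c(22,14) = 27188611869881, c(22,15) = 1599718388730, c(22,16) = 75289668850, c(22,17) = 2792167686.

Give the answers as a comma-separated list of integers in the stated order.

@23  (23,13):373100999802531·22+4154823851430525→12363045847086207, (23,14):27188611869881·22+373100999802531→971250460939913, (23,15):1599718388730·22+27188611869881→62382416421941, (23,16):75289668850·22+1599718388730→3256091103430, (23,17):2792167686·22+75289668850→136717357942
@24  (24,14):971250460939913·23+12363045847086207→34701806448704206, (24,15):62382416421941·23+971250460939913→2406046038644556, (24,16):3256091103430·23+62382416421941→137272511800831, (24,17):136717357942·23+3256091103430→6400590336096
Read c(24,14) = 34701806448704206, c(24,15) = 2406046038644556, c(24,16) = 137272511800831, c(24,17) = 6400590336096.

34701806448704206, 2406046038644556, 137272511800831, 6400590336096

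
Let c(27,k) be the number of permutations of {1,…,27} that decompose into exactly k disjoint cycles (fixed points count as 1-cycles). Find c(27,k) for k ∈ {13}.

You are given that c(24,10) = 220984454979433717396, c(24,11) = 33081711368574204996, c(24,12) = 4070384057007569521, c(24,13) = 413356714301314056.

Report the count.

16778377273555183648050

[25] T[25,11]:24*33081711368574204996+220984454979433717396=1014945527825214637300 · T[25,12]:24*4070384057007569521+33081711368574204996=130770928736755873500 · T[25,13]:24*413356714301314056+4070384057007569521=13990945200239106865
[26] T[26,12]:25*130770928736755873500+1014945527825214637300=4284218746244111474800 · T[26,13]:25*13990945200239106865+130770928736755873500=480544558742733545125
[27] T[27,13]:26*480544558742733545125+4284218746244111474800=16778377273555183648050
Read c(27,13) = 16778377273555183648050.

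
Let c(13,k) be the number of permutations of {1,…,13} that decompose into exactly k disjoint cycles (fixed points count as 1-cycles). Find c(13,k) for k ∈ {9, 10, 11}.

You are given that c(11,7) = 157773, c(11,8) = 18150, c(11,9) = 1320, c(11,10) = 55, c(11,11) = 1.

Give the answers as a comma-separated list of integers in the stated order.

749463, 55770, 2717

r12: T_12,8=11×18150+157773=357423; T_12,9=11×1320+18150=32670; T_12,10=11×55+1320=1925; T_12,11=11×1+55=66
r13: T_13,9=12×32670+357423=749463; T_13,10=12×1925+32670=55770; T_13,11=12×66+1925=2717
Read c(13,9) = 749463, c(13,10) = 55770, c(13,11) = 2717.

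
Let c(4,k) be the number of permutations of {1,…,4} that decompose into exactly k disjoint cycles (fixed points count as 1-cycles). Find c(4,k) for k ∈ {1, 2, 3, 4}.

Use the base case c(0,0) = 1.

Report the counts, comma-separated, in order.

6, 11, 6, 1

@1  (1,1):0·0+1→1
@2  (2,1):1·1+0→1, (2,2):0·1+1→1
@3  (3,1):1·2+0→2, (3,2):1·2+1→3, (3,3):0·2+1→1
@4  (4,1):2·3+0→6, (4,2):3·3+2→11, (4,3):1·3+3→6, (4,4):0·3+1→1
Read c(4,1) = 6, c(4,2) = 11, c(4,3) = 6, c(4,4) = 1.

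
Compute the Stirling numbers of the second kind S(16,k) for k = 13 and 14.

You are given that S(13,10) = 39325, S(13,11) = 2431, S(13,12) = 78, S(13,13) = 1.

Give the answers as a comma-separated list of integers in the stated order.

165620, 6020

i=14: T(14,11)=39325+11·2431=66066 | T(14,12)=2431+12·78=3367 | T(14,13)=78+13·1=91 | T(14,14)=1+14·0=1
i=15: T(15,12)=66066+12·3367=106470 | T(15,13)=3367+13·91=4550 | T(15,14)=91+14·1=105
i=16: T(16,13)=106470+13·4550=165620 | T(16,14)=4550+14·105=6020
Read S(16,13) = 165620, S(16,14) = 6020.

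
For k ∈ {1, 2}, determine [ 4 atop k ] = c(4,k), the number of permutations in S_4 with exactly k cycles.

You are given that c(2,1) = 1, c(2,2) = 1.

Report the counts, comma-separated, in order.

r3: T_3,1=2×1+0=2; T_3,2=2×1+1=3
r4: T_4,1=3×2+0=6; T_4,2=3×3+2=11
Read c(4,1) = 6, c(4,2) = 11.

6, 11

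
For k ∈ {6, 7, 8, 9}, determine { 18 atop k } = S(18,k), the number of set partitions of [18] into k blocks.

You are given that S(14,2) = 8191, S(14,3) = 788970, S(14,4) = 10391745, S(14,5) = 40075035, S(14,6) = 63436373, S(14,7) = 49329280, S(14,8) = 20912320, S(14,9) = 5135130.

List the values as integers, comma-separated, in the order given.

110687251039, 197462483400, 189036065010, 106175395755

i=15: T(15,3)=8191+3·788970=2375101 | T(15,4)=788970+4·10391745=42355950 | T(15,5)=10391745+5·40075035=210766920 | T(15,6)=40075035+6·63436373=420693273 | T(15,7)=63436373+7·49329280=408741333 | T(15,8)=49329280+8·20912320=216627840 | T(15,9)=20912320+9·5135130=67128490
i=16: T(16,4)=2375101+4·42355950=171798901 | T(16,5)=42355950+5·210766920=1096190550 | T(16,6)=210766920+6·420693273=2734926558 | T(16,7)=420693273+7·408741333=3281882604 | T(16,8)=408741333+8·216627840=2141764053 | T(16,9)=216627840+9·67128490=820784250
i=17: T(17,5)=171798901+5·1096190550=5652751651 | T(17,6)=1096190550+6·2734926558=17505749898 | T(17,7)=2734926558+7·3281882604=25708104786 | T(17,8)=3281882604+8·2141764053=20415995028 | T(17,9)=2141764053+9·820784250=9528822303
i=18: T(18,6)=5652751651+6·17505749898=110687251039 | T(18,7)=17505749898+7·25708104786=197462483400 | T(18,8)=25708104786+8·20415995028=189036065010 | T(18,9)=20415995028+9·9528822303=106175395755
Read S(18,6) = 110687251039, S(18,7) = 197462483400, S(18,8) = 189036065010, S(18,9) = 106175395755.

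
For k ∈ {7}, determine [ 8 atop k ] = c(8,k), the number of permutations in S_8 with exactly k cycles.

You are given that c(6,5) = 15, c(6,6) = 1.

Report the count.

r7: T_7,6=6×1+15=21; T_7,7=6×0+1=1
r8: T_8,7=7×1+21=28
Read c(8,7) = 28.

28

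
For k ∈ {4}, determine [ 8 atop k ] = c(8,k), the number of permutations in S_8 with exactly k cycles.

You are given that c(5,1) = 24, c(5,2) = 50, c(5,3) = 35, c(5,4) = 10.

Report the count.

r6: T_6,2=5×50+24=274; T_6,3=5×35+50=225; T_6,4=5×10+35=85
r7: T_7,3=6×225+274=1624; T_7,4=6×85+225=735
r8: T_8,4=7×735+1624=6769
Read c(8,4) = 6769.

6769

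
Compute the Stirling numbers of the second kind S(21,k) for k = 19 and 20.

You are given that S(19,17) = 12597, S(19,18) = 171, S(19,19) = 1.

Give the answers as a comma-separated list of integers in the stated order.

[20] T[20,18]:18*171+12597=15675 · T[20,19]:19*1+171=190 · T[20,20]:20*0+1=1
[21] T[21,19]:19*190+15675=19285 · T[21,20]:20*1+190=210
Read S(21,19) = 19285, S(21,20) = 210.

19285, 210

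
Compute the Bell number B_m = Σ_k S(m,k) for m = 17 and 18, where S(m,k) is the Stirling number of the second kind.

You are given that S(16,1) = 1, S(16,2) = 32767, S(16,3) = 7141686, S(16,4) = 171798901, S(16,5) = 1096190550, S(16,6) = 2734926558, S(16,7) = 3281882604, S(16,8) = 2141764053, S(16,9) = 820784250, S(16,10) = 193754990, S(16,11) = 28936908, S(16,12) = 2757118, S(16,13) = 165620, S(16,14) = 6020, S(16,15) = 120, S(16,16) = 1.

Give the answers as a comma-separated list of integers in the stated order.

82864869804, 682076806159

[17] T[17,1]:1*1+0=1 · T[17,2]:2*32767+1=65535 · T[17,3]:3*7141686+32767=21457825 · T[17,4]:4*171798901+7141686=694337290 · T[17,5]:5*1096190550+171798901=5652751651 · T[17,6]:6*2734926558+1096190550=17505749898 · T[17,7]:7*3281882604+2734926558=25708104786 · T[17,8]:8*2141764053+3281882604=20415995028 · T[17,9]:9*820784250+2141764053=9528822303 · T[17,10]:10*193754990+820784250=2758334150 · T[17,11]:11*28936908+193754990=512060978 · T[17,12]:12*2757118+28936908=62022324 · T[17,13]:13*165620+2757118=4910178 · T[17,14]:14*6020+165620=249900 · T[17,15]:15*120+6020=7820 · T[17,16]:16*1+120=136 · T[17,17]:17*0+1=1
[18] T[18,1]:1*1+0=1 · T[18,2]:2*65535+1=131071 · T[18,3]:3*21457825+65535=64439010 · T[18,4]:4*694337290+21457825=2798806985 · T[18,5]:5*5652751651+694337290=28958095545 · T[18,6]:6*17505749898+5652751651=110687251039 · T[18,7]:7*25708104786+17505749898=197462483400 · T[18,8]:8*20415995028+25708104786=189036065010 · T[18,9]:9*9528822303+20415995028=106175395755 · T[18,10]:10*2758334150+9528822303=37112163803 · T[18,11]:11*512060978+2758334150=8391004908 · T[18,12]:12*62022324+512060978=1256328866 · T[18,13]:13*4910178+62022324=125854638 · T[18,14]:14*249900+4910178=8408778 · T[18,15]:15*7820+249900=367200 · T[18,16]:16*136+7820=9996 · T[18,17]:17*1+136=153 · T[18,18]:18*0+1=1
B_17 = ΣS(17,k) = 1+65535+21457825+694337290+5652751651+17505749898+25708104786+20415995028+9528822303+2758334150+512060978+62022324+4910178+249900+7820+136+1 = 82864869804
B_18 = ΣS(18,k) = 1+131071+64439010+2798806985+28958095545+110687251039+197462483400+189036065010+106175395755+37112163803+8391004908+1256328866+125854638+8408778+367200+9996+153+1 = 682076806159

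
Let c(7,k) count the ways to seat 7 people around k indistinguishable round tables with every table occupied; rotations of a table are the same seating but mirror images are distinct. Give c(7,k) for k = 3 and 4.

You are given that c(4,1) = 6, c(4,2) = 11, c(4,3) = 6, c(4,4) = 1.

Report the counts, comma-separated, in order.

1624, 735

i=5: T(5,1)=0+4·6=24 | T(5,2)=6+4·11=50 | T(5,3)=11+4·6=35 | T(5,4)=6+4·1=10
i=6: T(6,2)=24+5·50=274 | T(6,3)=50+5·35=225 | T(6,4)=35+5·10=85
i=7: T(7,3)=274+6·225=1624 | T(7,4)=225+6·85=735
Read c(7,3) = 1624, c(7,4) = 735.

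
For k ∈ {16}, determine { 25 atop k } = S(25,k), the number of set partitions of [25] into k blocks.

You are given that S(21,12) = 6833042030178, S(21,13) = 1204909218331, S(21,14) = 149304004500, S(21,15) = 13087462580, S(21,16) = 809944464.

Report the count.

[22] T[22,13]:13*1204909218331+6833042030178=22496861868481 · T[22,14]:14*149304004500+1204909218331=3295165281331 · T[22,15]:15*13087462580+149304004500=345615943200 · T[22,16]:16*809944464+13087462580=26046574004
[23] T[23,14]:14*3295165281331+22496861868481=68629175807115 · T[23,15]:15*345615943200+3295165281331=8479404429331 · T[23,16]:16*26046574004+345615943200=762361127264
[24] T[24,15]:15*8479404429331+68629175807115=195820242247080 · T[24,16]:16*762361127264+8479404429331=20677182465555
[25] T[25,16]:16*20677182465555+195820242247080=526655161695960
Read S(25,16) = 526655161695960.

526655161695960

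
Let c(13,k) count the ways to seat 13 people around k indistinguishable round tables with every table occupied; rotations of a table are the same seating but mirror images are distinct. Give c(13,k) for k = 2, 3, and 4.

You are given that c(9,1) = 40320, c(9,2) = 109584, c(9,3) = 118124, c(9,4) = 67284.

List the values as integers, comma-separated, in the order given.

1486442880, 1931559552, 1414014888

r10: T_10,1=9×40320+0=362880; T_10,2=9×109584+40320=1026576; T_10,3=9×118124+109584=1172700; T_10,4=9×67284+118124=723680
r11: T_11,1=10×362880+0=3628800; T_11,2=10×1026576+362880=10628640; T_11,3=10×1172700+1026576=12753576; T_11,4=10×723680+1172700=8409500
r12: T_12,1=11×3628800+0=39916800; T_12,2=11×10628640+3628800=120543840; T_12,3=11×12753576+10628640=150917976; T_12,4=11×8409500+12753576=105258076
r13: T_13,2=12×120543840+39916800=1486442880; T_13,3=12×150917976+120543840=1931559552; T_13,4=12×105258076+150917976=1414014888
Read c(13,2) = 1486442880, c(13,3) = 1931559552, c(13,4) = 1414014888.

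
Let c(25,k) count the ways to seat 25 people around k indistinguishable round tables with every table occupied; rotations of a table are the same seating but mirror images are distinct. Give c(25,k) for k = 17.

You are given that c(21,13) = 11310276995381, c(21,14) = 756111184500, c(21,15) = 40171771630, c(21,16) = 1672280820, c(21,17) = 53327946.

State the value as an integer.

290886679867135

i=22: T(22,14)=11310276995381+21·756111184500=27188611869881 | T(22,15)=756111184500+21·40171771630=1599718388730 | T(22,16)=40171771630+21·1672280820=75289668850 | T(22,17)=1672280820+21·53327946=2792167686
i=23: T(23,15)=27188611869881+22·1599718388730=62382416421941 | T(23,16)=1599718388730+22·75289668850=3256091103430 | T(23,17)=75289668850+22·2792167686=136717357942
i=24: T(24,16)=62382416421941+23·3256091103430=137272511800831 | T(24,17)=3256091103430+23·136717357942=6400590336096
i=25: T(25,17)=137272511800831+24·6400590336096=290886679867135
Read c(25,17) = 290886679867135.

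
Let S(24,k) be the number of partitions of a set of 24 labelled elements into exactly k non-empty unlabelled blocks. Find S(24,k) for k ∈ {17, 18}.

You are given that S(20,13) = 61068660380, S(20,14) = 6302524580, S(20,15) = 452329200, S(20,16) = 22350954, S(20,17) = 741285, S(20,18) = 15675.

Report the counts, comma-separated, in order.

row 21: T[21][14]=14·6302524580+61068660380=149304004500  T[21][15]=15·452329200+6302524580=13087462580  T[21][16]=16·22350954+452329200=809944464  T[21][17]=17·741285+22350954=34952799  T[21][18]=18·15675+741285=1023435
row 22: T[22][15]=15·13087462580+149304004500=345615943200  T[22][16]=16·809944464+13087462580=26046574004  T[22][17]=17·34952799+809944464=1404142047  T[22][18]=18·1023435+34952799=53374629
row 23: T[23][16]=16·26046574004+345615943200=762361127264  T[23][17]=17·1404142047+26046574004=49916988803  T[23][18]=18·53374629+1404142047=2364885369
row 24: T[24][17]=17·49916988803+762361127264=1610949936915  T[24][18]=18·2364885369+49916988803=92484925445
Read S(24,17) = 1610949936915, S(24,18) = 92484925445.

1610949936915, 92484925445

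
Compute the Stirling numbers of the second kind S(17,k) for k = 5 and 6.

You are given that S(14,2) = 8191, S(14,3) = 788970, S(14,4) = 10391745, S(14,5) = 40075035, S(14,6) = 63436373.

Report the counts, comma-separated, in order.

r15: T_15,3=3×788970+8191=2375101; T_15,4=4×10391745+788970=42355950; T_15,5=5×40075035+10391745=210766920; T_15,6=6×63436373+40075035=420693273
r16: T_16,4=4×42355950+2375101=171798901; T_16,5=5×210766920+42355950=1096190550; T_16,6=6×420693273+210766920=2734926558
r17: T_17,5=5×1096190550+171798901=5652751651; T_17,6=6×2734926558+1096190550=17505749898
Read S(17,5) = 5652751651, S(17,6) = 17505749898.

5652751651, 17505749898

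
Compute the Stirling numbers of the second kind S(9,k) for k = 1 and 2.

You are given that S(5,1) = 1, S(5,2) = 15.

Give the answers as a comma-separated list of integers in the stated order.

r6: T_6,1=1×1+0=1; T_6,2=2×15+1=31
r7: T_7,1=1×1+0=1; T_7,2=2×31+1=63
r8: T_8,1=1×1+0=1; T_8,2=2×63+1=127
r9: T_9,1=1×1+0=1; T_9,2=2×127+1=255
Read S(9,1) = 1, S(9,2) = 255.

1, 255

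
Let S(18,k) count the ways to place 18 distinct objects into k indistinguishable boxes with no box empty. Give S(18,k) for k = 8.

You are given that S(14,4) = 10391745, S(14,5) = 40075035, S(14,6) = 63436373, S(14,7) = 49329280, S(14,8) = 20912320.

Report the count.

r15: T_15,5=5×40075035+10391745=210766920; T_15,6=6×63436373+40075035=420693273; T_15,7=7×49329280+63436373=408741333; T_15,8=8×20912320+49329280=216627840
r16: T_16,6=6×420693273+210766920=2734926558; T_16,7=7×408741333+420693273=3281882604; T_16,8=8×216627840+408741333=2141764053
r17: T_17,7=7×3281882604+2734926558=25708104786; T_17,8=8×2141764053+3281882604=20415995028
r18: T_18,8=8×20415995028+25708104786=189036065010
Read S(18,8) = 189036065010.

189036065010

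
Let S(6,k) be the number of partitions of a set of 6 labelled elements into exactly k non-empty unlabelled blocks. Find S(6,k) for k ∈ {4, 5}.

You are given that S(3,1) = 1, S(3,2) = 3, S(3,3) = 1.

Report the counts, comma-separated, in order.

65, 15

i=4: T(4,2)=1+2·3=7 | T(4,3)=3+3·1=6 | T(4,4)=1+4·0=1
i=5: T(5,3)=7+3·6=25 | T(5,4)=6+4·1=10 | T(5,5)=1+5·0=1
i=6: T(6,4)=25+4·10=65 | T(6,5)=10+5·1=15
Read S(6,4) = 65, S(6,5) = 15.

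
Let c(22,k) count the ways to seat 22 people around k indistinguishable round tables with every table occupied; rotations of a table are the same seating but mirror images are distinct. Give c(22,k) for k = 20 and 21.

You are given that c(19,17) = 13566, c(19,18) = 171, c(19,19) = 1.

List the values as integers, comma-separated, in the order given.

i=20: T(20,18)=13566+19·171=16815 | T(20,19)=171+19·1=190 | T(20,20)=1+19·0=1
i=21: T(21,19)=16815+20·190=20615 | T(21,20)=190+20·1=210 | T(21,21)=1+20·0=1
i=22: T(22,20)=20615+21·210=25025 | T(22,21)=210+21·1=231
Read c(22,20) = 25025, c(22,21) = 231.

25025, 231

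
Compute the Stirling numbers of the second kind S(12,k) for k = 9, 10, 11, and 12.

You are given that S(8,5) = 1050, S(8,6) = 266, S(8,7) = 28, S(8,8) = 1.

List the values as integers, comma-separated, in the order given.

row 9: T[9][6]=6·266+1050=2646  T[9][7]=7·28+266=462  T[9][8]=8·1+28=36  T[9][9]=9·0+1=1
row 10: T[10][7]=7·462+2646=5880  T[10][8]=8·36+462=750  T[10][9]=9·1+36=45  T[10][10]=10·0+1=1
row 11: T[11][8]=8·750+5880=11880  T[11][9]=9·45+750=1155  T[11][10]=10·1+45=55  T[11][11]=11·0+1=1
row 12: T[12][9]=9·1155+11880=22275  T[12][10]=10·55+1155=1705  T[12][11]=11·1+55=66  T[12][12]=12·0+1=1
Read S(12,9) = 22275, S(12,10) = 1705, S(12,11) = 66, S(12,12) = 1.

22275, 1705, 66, 1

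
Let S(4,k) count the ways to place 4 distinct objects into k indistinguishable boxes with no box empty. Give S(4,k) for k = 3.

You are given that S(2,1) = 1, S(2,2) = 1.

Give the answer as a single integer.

[3] T[3,2]:2*1+1=3 · T[3,3]:3*0+1=1
[4] T[4,3]:3*1+3=6
Read S(4,3) = 6.

6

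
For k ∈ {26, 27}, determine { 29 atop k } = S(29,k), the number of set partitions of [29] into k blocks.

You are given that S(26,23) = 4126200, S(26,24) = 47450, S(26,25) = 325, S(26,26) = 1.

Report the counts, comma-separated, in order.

r27: T_27,24=24×47450+4126200=5265000; T_27,25=25×325+47450=55575; T_27,26=26×1+325=351; T_27,27=27×0+1=1
r28: T_28,25=25×55575+5265000=6654375; T_28,26=26×351+55575=64701; T_28,27=27×1+351=378
r29: T_29,26=26×64701+6654375=8336601; T_29,27=27×378+64701=74907
Read S(29,26) = 8336601, S(29,27) = 74907.

8336601, 74907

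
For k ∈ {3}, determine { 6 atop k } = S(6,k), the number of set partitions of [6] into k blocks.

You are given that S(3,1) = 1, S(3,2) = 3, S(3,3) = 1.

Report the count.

90

[4] T[4,1]:1*1+0=1 · T[4,2]:2*3+1=7 · T[4,3]:3*1+3=6
[5] T[5,2]:2*7+1=15 · T[5,3]:3*6+7=25
[6] T[6,3]:3*25+15=90
Read S(6,3) = 90.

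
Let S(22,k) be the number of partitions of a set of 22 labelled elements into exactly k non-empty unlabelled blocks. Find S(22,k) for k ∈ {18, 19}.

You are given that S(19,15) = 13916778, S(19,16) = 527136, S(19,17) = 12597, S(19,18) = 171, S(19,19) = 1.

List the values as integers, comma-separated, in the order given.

53374629, 1389850

[20] T[20,16]:16*527136+13916778=22350954 · T[20,17]:17*12597+527136=741285 · T[20,18]:18*171+12597=15675 · T[20,19]:19*1+171=190
[21] T[21,17]:17*741285+22350954=34952799 · T[21,18]:18*15675+741285=1023435 · T[21,19]:19*190+15675=19285
[22] T[22,18]:18*1023435+34952799=53374629 · T[22,19]:19*19285+1023435=1389850
Read S(22,18) = 53374629, S(22,19) = 1389850.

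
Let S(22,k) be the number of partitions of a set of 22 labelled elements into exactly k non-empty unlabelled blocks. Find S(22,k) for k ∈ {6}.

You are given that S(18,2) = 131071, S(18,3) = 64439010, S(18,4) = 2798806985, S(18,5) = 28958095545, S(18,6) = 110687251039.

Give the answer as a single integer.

@19  (19,3):64439010·3+131071→193448101, (19,4):2798806985·4+64439010→11259666950, (19,5):28958095545·5+2798806985→147589284710, (19,6):110687251039·6+28958095545→693081601779
@20  (20,4):11259666950·4+193448101→45232115901, (20,5):147589284710·5+11259666950→749206090500, (20,6):693081601779·6+147589284710→4306078895384
@21  (21,5):749206090500·5+45232115901→3791262568401, (21,6):4306078895384·6+749206090500→26585679462804
@22  (22,6):26585679462804·6+3791262568401→163305339345225
Read S(22,6) = 163305339345225.

163305339345225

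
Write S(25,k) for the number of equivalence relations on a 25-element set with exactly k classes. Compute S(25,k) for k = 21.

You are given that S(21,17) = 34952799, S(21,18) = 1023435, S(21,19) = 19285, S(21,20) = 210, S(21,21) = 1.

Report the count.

@22  (22,18):1023435·18+34952799→53374629, (22,19):19285·19+1023435→1389850, (22,20):210·20+19285→23485, (22,21):1·21+210→231
@23  (23,19):1389850·19+53374629→79781779, (23,20):23485·20+1389850→1859550, (23,21):231·21+23485→28336
@24  (24,20):1859550·20+79781779→116972779, (24,21):28336·21+1859550→2454606
@25  (25,21):2454606·21+116972779→168519505
Read S(25,21) = 168519505.

168519505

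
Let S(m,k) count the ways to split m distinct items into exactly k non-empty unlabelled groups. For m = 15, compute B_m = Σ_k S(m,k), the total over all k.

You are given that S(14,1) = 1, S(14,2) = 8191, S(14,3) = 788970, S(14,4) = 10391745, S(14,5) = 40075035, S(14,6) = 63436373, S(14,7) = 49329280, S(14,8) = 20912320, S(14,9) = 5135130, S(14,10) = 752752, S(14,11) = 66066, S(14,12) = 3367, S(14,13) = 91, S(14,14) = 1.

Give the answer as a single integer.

1382958545

i=15: T(15,1)=0+1·1=1 | T(15,2)=1+2·8191=16383 | T(15,3)=8191+3·788970=2375101 | T(15,4)=788970+4·10391745=42355950 | T(15,5)=10391745+5·40075035=210766920 | T(15,6)=40075035+6·63436373=420693273 | T(15,7)=63436373+7·49329280=408741333 | T(15,8)=49329280+8·20912320=216627840 | T(15,9)=20912320+9·5135130=67128490 | T(15,10)=5135130+10·752752=12662650 | T(15,11)=752752+11·66066=1479478 | T(15,12)=66066+12·3367=106470 | T(15,13)=3367+13·91=4550 | T(15,14)=91+14·1=105 | T(15,15)=1+15·0=1
B_15 = ΣS(15,k) = 1+16383+2375101+42355950+210766920+420693273+408741333+216627840+67128490+12662650+1479478+106470+4550+105+1 = 1382958545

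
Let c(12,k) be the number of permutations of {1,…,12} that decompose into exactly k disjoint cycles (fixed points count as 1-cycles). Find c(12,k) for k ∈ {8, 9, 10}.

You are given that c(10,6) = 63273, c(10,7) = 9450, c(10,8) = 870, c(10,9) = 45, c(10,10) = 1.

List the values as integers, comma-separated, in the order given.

@11  (11,7):9450·10+63273→157773, (11,8):870·10+9450→18150, (11,9):45·10+870→1320, (11,10):1·10+45→55
@12  (12,8):18150·11+157773→357423, (12,9):1320·11+18150→32670, (12,10):55·11+1320→1925
Read c(12,8) = 357423, c(12,9) = 32670, c(12,10) = 1925.

357423, 32670, 1925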